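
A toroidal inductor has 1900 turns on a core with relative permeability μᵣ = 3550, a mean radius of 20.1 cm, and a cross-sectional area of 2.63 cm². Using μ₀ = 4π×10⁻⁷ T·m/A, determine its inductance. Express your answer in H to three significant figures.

L ≈ 3.35 H

For a thin toroid, L = μ₀μᵣN²A/(2πR).
L = (4π×10⁻⁷)(3550)(1900)²(2.630×10^-4) / (2π×0.201 m) = 3.354 H.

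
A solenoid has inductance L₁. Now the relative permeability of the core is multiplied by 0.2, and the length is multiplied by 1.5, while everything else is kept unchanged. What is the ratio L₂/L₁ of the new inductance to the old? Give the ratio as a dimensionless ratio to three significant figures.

For a solenoid, L ∝ μᵣN²A/ℓ.
L₂/L₁ = (0.2) × (1.5)^-1 = 0.133.

L₂/L₁ = 0.133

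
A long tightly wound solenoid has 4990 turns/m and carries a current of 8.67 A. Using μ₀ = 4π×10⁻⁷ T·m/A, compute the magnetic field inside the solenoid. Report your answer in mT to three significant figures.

B ≈ 54.4 mT

Inside a long solenoid, B = μ₀nI.
B = (4π×10⁻⁷)(4.990×10^3 m⁻¹)(8.67 A) = 5.437×10^-2 T.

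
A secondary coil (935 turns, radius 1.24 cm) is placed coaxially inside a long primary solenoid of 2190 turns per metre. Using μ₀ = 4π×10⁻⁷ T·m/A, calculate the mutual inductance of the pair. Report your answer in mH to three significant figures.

The outer solenoid produces a uniform field B₁ = μ₀n₁I₁ across the inner coil,
so the flux linkage is N₂Φ = N₂B₁A₂ = μ₀n₁N₂A₂·I₁, giving M = μ₀n₁N₂A₂.
A₂ = πr² = π(1.240×10^-2 m)² = 4.831×10^-4 m².
M = (4π×10⁻⁷)(2190)(935)(4.831×10^-4) = 1.243×10^-3 H.

M ≈ 1.24 mH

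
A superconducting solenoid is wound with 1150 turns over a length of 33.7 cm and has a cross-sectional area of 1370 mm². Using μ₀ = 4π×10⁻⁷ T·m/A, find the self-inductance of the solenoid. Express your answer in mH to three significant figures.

L ≈ 6.76 mH

A = 1370 mm² = 1.370×10^-3 m².
For a long solenoid, L = μ₀N²A/ℓ.
L = (4π×10⁻⁷)(1150)²(1.370×10^-3)/(0.337 m) = 6.756×10^-3 H.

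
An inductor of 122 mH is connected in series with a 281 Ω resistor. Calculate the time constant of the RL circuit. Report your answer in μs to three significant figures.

τ ≈ 434 μs

τ = L/R = (0.122 H)/(281 Ω) = 4.342×10^-4 s.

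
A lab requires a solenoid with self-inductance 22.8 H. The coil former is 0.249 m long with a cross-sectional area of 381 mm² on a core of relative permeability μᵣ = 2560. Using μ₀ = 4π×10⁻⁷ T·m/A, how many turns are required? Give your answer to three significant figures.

N ≈ 2150 turns

A = 381 mm² = 3.810×10^-4 m².
From L = μ₀μᵣN²A/ℓ, N = √(Lℓ / (μ₀μᵣA)).
N = √[(22.8)(0.249) / ((4π×10⁻⁷)(2560)×3.810×10^-4)] = √(4.632×10^6) ≈ 2152.2.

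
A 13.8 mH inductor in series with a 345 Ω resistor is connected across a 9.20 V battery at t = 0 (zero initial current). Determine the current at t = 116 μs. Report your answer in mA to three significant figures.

τ = L/R = 1.380×10^-2/345 = 4.000×10^-5 s; final current I_∞ = ε/R = 9.20/345 = 2.667×10^-2 A.
I(t) = I_∞(1 − e^(−t/τ)) with t/τ = 2.900.
I = (2.667×10^-2)(1 − e^(−2.900)) = 2.520×10^-2 A.

I ≈ 25.2 mA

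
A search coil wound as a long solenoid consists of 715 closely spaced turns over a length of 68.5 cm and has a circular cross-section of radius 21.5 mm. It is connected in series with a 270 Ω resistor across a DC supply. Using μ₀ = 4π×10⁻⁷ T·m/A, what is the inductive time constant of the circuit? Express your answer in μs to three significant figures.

τ ≈ 5.04 μs

A = πr² = π(2.150×10^-2 m)² = 1.452×10^-3 m².
L = μ₀N²A/ℓ = (4π×10⁻⁷)(715)²(1.452×10^-3)/(0.685) = 1.362×10^-3 H.
τ = L/R = (1.362×10^-3)/(270) = 5.044×10^-6 s.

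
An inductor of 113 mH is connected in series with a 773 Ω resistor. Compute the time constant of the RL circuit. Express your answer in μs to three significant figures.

τ ≈ 146 μs

τ = L/R = (0.113 H)/(773 Ω) = 1.462×10^-4 s.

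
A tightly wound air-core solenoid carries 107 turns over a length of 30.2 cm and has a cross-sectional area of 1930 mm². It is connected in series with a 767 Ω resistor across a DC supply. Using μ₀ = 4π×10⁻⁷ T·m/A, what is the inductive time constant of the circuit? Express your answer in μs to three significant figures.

τ ≈ 0.120 μs

A = 1930 mm² = 1.930×10^-3 m².
L = μ₀N²A/ℓ = (4π×10⁻⁷)(107)²(1.930×10^-3)/(0.302) = 9.194×10^-5 H.
τ = L/R = (9.194×10^-5)/(767) = 1.199×10^-7 s.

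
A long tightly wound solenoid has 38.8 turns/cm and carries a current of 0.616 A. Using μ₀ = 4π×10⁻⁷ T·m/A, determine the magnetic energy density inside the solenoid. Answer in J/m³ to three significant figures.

B = μ₀nI = (4π×10⁻⁷)(3.880×10^3)(0.616) = 3.003×10^-3 T.
u = B²/(2μ₀) = (3.003×10^-3)²/(2×4π×10⁻⁷) = 3.589 J/m³.

u ≈ 3.59 J/m³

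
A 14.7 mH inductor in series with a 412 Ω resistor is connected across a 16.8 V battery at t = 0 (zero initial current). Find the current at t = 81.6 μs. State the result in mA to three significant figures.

τ = L/R = 1.470×10^-2/412 = 3.568×10^-5 s; final current I_∞ = ε/R = 16.8/412 = 4.078×10^-2 A.
I(t) = I_∞(1 − e^(−t/τ)) with t/τ = 2.287.
I = (4.078×10^-2)(1 − e^(−2.287)) = 3.664×10^-2 A.

I ≈ 36.6 mA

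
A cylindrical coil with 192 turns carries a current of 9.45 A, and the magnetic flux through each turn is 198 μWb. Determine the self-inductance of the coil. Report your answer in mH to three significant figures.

L ≈ 4.02 mH

Self-inductance is defined by L = NΦ_B/I (flux linkage over current).
L = (192)(1.980×10^-4 Wb)/(9.45 A) = 4.023×10^-3 H.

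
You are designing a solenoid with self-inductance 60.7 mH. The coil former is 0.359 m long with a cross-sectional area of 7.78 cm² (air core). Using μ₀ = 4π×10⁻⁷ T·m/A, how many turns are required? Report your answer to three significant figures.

A = 7.78 cm² = 7.780×10^-4 m².
From L = μ₀N²A/ℓ, N = √(Lℓ / (μ₀A)).
N = √[(6.070×10^-2)(0.359) / ((4π×10⁻⁷)×7.780×10^-4)] = √(2.229×10^7) ≈ 4721.1.

N ≈ 4720 turns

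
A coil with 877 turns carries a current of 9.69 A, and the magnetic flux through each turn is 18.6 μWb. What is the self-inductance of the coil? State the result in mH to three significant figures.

Self-inductance is defined by L = NΦ_B/I (flux linkage over current).
L = (877)(1.860×10^-5 Wb)/(9.69 A) = 1.683×10^-3 H.

L ≈ 1.68 mH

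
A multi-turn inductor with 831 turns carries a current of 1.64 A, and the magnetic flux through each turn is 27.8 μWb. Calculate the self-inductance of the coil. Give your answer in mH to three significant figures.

L ≈ 14.1 mH

Self-inductance is defined by L = NΦ_B/I (flux linkage over current).
L = (831)(2.780×10^-5 Wb)/(1.64 A) = 1.409×10^-2 H.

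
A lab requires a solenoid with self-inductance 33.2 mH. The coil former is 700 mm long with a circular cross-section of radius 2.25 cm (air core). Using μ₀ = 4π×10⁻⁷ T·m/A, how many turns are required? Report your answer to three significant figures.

A = πr² = π(2.250×10^-2 m)² = 1.590×10^-3 m².
From L = μ₀N²A/ℓ, N = √(Lℓ / (μ₀A)).
N = √[(3.320×10^-2)(0.7) / ((4π×10⁻⁷)×1.590×10^-3)] = √(1.163×10^7) ≈ 3410.0.

N ≈ 3410 turns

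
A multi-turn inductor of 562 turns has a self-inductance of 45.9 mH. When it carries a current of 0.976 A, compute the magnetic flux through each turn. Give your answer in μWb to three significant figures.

Φ_B ≈ 79.7 μWb

From L = NΦ_B/I, the flux per turn is Φ_B = LI/N.
Φ_B = (4.590×10^-2 H)(0.976 A)/562 = 7.971×10^-5 Wb.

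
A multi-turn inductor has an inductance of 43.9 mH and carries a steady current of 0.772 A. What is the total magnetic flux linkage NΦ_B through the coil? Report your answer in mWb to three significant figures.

From L = NΦ_B/I, the flux linkage is NΦ_B = LI.
NΦ_B = (4.390×10^-2 H)(0.772 A) = 3.389×10^-2 Wb.

NΦ_B ≈ 33.9 mWb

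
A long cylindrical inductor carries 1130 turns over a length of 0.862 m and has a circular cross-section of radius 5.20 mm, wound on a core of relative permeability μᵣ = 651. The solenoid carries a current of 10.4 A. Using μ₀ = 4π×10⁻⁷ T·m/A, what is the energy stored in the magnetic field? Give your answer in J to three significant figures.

U ≈ 5.57 J

A = πr² = π(5.200×10^-3 m)² = 8.4949×10^-5 m².
L = μ₀μᵣN²A/ℓ = (4π×10⁻⁷)(651)(1130)²(8.4949×10^-5)/(0.862) = 0.1029 H.
U = ½LI² = ½(0.1029)(10.4)² = 5.567 J.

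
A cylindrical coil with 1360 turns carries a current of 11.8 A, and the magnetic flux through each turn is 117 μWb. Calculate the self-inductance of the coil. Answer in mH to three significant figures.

L ≈ 13.5 mH

Self-inductance is defined by L = NΦ_B/I (flux linkage over current).
L = (1360)(1.170×10^-4 Wb)/(11.8 A) = 1.348×10^-2 H.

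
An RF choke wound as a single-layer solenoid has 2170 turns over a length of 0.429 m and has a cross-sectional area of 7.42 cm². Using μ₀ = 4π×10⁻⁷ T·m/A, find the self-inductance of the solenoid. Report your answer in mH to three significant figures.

L ≈ 10.2 mH

A = 7.42 cm² = 7.420×10^-4 m².
For a long solenoid, L = μ₀N²A/ℓ.
L = (4π×10⁻⁷)(2170)²(7.420×10^-4)/(0.429 m) = 1.023×10^-2 H.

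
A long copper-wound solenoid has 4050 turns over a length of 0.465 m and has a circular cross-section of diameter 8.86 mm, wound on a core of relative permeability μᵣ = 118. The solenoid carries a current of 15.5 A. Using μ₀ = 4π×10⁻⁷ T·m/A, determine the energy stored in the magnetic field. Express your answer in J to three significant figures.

A = π(d/2)² = π(4.430×10^-3 m)² = 6.165×10^-5 m².
L = μ₀μᵣN²A/ℓ = (4π×10⁻⁷)(118)(4050)²(6.165×10^-5)/(0.465) = 0.32248 H.
U = ½LI² = ½(0.32248)(15.5)² = 38.74 J.

U ≈ 38.7 J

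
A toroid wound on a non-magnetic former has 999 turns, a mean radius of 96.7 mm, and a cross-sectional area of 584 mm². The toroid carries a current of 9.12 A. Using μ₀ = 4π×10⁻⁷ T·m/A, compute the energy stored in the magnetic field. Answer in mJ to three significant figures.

L = μ₀N²A/(2πR) = (4π×10⁻⁷)(999)²(5.840×10^-4)/(2π×9.670×10^-2) = 1.205×10^-3 H.
U = ½LI² = ½(1.205×10^-3)(9.12)² = 5.013×10^-2 J.

U ≈ 50.1 mJ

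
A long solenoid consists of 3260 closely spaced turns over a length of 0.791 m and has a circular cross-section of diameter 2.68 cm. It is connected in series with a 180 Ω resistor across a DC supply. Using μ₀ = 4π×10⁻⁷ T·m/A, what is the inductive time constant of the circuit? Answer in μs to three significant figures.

A = π(d/2)² = π(1.340×10^-2 m)² = 5.641×10^-4 m².
L = μ₀N²A/ℓ = (4π×10⁻⁷)(3260)²(5.641×10^-4)/(0.791) = 9.524×10^-3 H.
τ = L/R = (9.524×10^-3)/(180) = 5.291×10^-5 s.

τ ≈ 52.9 μs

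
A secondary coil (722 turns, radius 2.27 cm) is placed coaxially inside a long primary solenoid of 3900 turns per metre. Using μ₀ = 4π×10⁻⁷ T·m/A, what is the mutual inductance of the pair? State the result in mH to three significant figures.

M ≈ 5.73 mH

The outer solenoid produces a uniform field B₁ = μ₀n₁I₁ across the inner coil,
so the flux linkage is N₂Φ = N₂B₁A₂ = μ₀n₁N₂A₂·I₁, giving M = μ₀n₁N₂A₂.
A₂ = πr² = π(2.270×10^-2 m)² = 1.619×10^-3 m².
M = (4π×10⁻⁷)(3900)(722)(1.619×10^-3) = 5.728×10^-3 H.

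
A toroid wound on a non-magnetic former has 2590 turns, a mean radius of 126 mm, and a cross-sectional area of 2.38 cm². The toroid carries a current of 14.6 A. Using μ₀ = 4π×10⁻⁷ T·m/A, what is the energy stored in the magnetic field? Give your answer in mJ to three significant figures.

U ≈ 270 mJ

L = μ₀N²A/(2πR) = (4π×10⁻⁷)(2590)²(2.380×10^-4)/(2π×0.126) = 2.534×10^-3 H.
U = ½LI² = ½(2.534×10^-3)(14.6)² = 0.2701 J.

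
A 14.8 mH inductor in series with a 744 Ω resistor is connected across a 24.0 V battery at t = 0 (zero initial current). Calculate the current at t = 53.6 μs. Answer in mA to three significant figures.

τ = L/R = 1.480×10^-2/744 = 1.989×10^-5 s; final current I_∞ = ε/R = 24.0/744 = 3.226×10^-2 A.
I(t) = I_∞(1 − e^(−t/τ)) with t/τ = 2.694.
I = (3.226×10^-2)(1 − e^(−2.694)) = 3.008×10^-2 A.

I ≈ 30.1 mA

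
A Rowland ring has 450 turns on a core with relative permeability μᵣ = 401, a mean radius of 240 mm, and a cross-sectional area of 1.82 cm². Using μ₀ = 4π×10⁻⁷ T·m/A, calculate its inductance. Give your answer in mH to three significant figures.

L ≈ 12.3 mH

For a thin toroid, L = μ₀μᵣN²A/(2πR).
L = (4π×10⁻⁷)(401)(450)²(1.820×10^-4) / (2π×0.24 m) = 1.232×10^-2 H.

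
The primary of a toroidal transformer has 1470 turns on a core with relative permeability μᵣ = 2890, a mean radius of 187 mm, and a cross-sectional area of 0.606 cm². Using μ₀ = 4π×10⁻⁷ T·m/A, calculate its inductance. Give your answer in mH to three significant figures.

L ≈ 405 mH

For a thin toroid, L = μ₀μᵣN²A/(2πR).
L = (4π×10⁻⁷)(2890)(1470)²(6.060×10^-5) / (2π×0.187 m) = 0.4048 H.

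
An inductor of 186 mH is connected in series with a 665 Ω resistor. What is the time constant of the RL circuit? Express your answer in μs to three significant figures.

τ = L/R = (0.186 H)/(665 Ω) = 2.797×10^-4 s.

τ ≈ 280 μs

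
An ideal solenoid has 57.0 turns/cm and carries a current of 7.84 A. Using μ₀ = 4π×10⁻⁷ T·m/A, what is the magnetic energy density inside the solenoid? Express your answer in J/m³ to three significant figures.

B = μ₀nI = (4π×10⁻⁷)(5.700×10^3)(7.84) = 5.616×10^-2 T.
u = B²/(2μ₀) = (5.616×10^-2)²/(2×4π×10⁻⁷) = 1.2548×10^3 J/m³.

u ≈ 1250 J/m³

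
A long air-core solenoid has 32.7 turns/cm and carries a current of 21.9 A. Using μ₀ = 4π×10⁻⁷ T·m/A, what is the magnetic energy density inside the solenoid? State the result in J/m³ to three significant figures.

u ≈ 3220 J/m³

B = μ₀nI = (4π×10⁻⁷)(3.270×10^3)(21.9) = 8.999×10^-2 T.
u = B²/(2μ₀) = (8.999×10^-2)²/(2×4π×10⁻⁷) = 3.222×10^3 J/m³.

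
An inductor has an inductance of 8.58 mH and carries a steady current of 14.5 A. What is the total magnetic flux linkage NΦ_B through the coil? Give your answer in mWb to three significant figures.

NΦ_B ≈ 124 mWb

From L = NΦ_B/I, the flux linkage is NΦ_B = LI.
NΦ_B = (8.580×10^-3 H)(14.5 A) = 0.1244 Wb.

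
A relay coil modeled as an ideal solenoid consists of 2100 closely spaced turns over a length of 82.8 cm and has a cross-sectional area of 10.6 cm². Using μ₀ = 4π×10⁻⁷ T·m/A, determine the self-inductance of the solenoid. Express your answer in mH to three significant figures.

A = 10.6 cm² = 1.060×10^-3 m².
For a long solenoid, L = μ₀N²A/ℓ.
L = (4π×10⁻⁷)(2100)²(1.060×10^-3)/(0.828 m) = 7.0945×10^-3 H.

L ≈ 7.09 mH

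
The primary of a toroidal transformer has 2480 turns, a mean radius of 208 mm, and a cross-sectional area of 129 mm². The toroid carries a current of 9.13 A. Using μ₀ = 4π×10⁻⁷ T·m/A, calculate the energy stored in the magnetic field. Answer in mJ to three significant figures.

L = μ₀N²A/(2πR) = (4π×10⁻⁷)(2480)²(1.290×10^-4)/(2π×0.208) = 7.629×10^-4 H.
U = ½LI² = ½(7.629×10^-4)(9.13)² = 3.180×10^-2 J.

U ≈ 31.8 mJ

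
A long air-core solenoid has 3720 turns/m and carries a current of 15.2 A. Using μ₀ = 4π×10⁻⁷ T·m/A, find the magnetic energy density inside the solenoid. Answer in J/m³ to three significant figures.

u ≈ 2010 J/m³

B = μ₀nI = (4π×10⁻⁷)(3.720×10^3)(15.2) = 7.106×10^-2 T.
u = B²/(2μ₀) = (7.106×10^-2)²/(2×4π×10⁻⁷) = 2.009×10^3 J/m³.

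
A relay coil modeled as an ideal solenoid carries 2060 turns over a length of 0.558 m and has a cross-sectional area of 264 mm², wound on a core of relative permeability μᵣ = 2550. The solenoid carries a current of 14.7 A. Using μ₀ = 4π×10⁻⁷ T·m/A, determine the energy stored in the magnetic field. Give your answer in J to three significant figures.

U ≈ 695 J

A = 264 mm² = 2.640×10^-4 m².
L = μ₀μᵣN²A/ℓ = (4π×10⁻⁷)(2550)(2060)²(2.640×10^-4)/(0.558) = 6.434 H.
U = ½LI² = ½(6.434)(14.7)² = 695.1 J.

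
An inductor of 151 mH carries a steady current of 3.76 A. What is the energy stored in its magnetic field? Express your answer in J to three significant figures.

U ≈ 1.07 J

Stored magnetic energy: U = ½LI².
U = ½(0.151 H)(3.76 A)² = 1.067 J.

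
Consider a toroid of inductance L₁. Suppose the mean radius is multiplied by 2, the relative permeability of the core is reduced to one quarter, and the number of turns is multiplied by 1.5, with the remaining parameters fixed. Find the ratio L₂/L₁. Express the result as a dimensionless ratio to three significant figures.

For a toroid, L ∝ μᵣN²A/R.
L₂/L₁ = (2)^-1 × (0.25) × (1.5)^2 = 0.281.

L₂/L₁ = 0.281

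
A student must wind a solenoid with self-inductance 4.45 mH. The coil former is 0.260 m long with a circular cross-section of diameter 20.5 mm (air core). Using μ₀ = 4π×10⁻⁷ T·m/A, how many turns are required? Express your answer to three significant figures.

A = π(d/2)² = π(1.025×10^-2 m)² = 3.301×10^-4 m².
From L = μ₀N²A/ℓ, N = √(Lℓ / (μ₀A)).
N = √[(4.450×10^-3)(0.26) / ((4π×10⁻⁷)×3.301×10^-4)] = √(2.789×10^6) ≈ 1670.2.

N ≈ 1670 turns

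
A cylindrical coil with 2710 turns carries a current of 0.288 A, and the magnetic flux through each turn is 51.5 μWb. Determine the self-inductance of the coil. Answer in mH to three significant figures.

Self-inductance is defined by L = NΦ_B/I (flux linkage over current).
L = (2710)(5.150×10^-5 Wb)/(0.288 A) = 0.4846 H.

L ≈ 485 mH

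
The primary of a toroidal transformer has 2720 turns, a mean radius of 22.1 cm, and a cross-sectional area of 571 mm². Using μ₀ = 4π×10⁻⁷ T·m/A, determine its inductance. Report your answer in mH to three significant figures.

For a thin toroid, L = μ₀N²A/(2πR).
L = (4π×10⁻⁷)(2720)²(5.710×10^-4) / (2π×0.221 m) = 3.823×10^-3 H.

L ≈ 3.82 mH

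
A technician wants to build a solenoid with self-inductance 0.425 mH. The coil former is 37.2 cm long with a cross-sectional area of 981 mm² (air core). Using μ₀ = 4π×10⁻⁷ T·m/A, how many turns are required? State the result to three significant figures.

A = 981 mm² = 9.810×10^-4 m².
From L = μ₀N²A/ℓ, N = √(Lℓ / (μ₀A)).
N = √[(4.250×10^-4)(0.372) / ((4π×10⁻⁷)×9.810×10^-4)] = √(1.282×10^5) ≈ 358.1.

N ≈ 358 turns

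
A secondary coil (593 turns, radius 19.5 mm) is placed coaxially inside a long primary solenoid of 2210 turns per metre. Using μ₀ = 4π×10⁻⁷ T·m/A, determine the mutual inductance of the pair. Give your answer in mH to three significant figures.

M ≈ 1.97 mH

The outer solenoid produces a uniform field B₁ = μ₀n₁I₁ across the inner coil,
so the flux linkage is N₂Φ = N₂B₁A₂ = μ₀n₁N₂A₂·I₁, giving M = μ₀n₁N₂A₂.
A₂ = πr² = π(1.950×10^-2 m)² = 1.1946×10^-3 m².
M = (4π×10⁻⁷)(2210)(593)(1.1946×10^-3) = 1.967×10^-3 H.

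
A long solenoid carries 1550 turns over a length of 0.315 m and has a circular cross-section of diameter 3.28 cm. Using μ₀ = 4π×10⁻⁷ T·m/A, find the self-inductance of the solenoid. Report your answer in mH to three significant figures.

A = π(d/2)² = π(1.640×10^-2 m)² = 8.450×10^-4 m².
For a long solenoid, L = μ₀N²A/ℓ.
L = (4π×10⁻⁷)(1550)²(8.450×10^-4)/(0.315 m) = 8.098×10^-3 H.

L ≈ 8.10 mH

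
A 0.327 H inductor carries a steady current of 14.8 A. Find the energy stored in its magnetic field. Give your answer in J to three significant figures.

U ≈ 35.8 J

Stored magnetic energy: U = ½LI².
U = ½(0.327 H)(14.8 A)² = 35.81 J.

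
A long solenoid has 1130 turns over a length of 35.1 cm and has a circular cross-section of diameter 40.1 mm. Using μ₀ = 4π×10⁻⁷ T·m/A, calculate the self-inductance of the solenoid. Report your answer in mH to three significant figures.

L ≈ 5.77 mH

A = π(d/2)² = π(2.005×10^-2 m)² = 1.263×10^-3 m².
For a long solenoid, L = μ₀N²A/ℓ.
L = (4π×10⁻⁷)(1130)²(1.263×10^-3)/(0.351 m) = 5.773×10^-3 H.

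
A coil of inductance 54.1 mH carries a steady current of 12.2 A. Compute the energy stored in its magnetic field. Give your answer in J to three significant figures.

Stored magnetic energy: U = ½LI².
U = ½(5.410×10^-2 H)(12.2 A)² = 4.026 J.

U ≈ 4.03 J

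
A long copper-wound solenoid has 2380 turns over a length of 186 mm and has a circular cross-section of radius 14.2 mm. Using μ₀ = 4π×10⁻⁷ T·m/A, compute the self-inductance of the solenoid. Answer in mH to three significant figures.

A = πr² = π(1.420×10^-2 m)² = 6.3347×10^-4 m².
For a long solenoid, L = μ₀N²A/ℓ.
L = (4π×10⁻⁷)(2380)²(6.3347×10^-4)/(0.186 m) = 2.424×10^-2 H.

L ≈ 24.2 mH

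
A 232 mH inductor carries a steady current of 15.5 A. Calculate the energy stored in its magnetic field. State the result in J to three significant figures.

U ≈ 27.9 J

Stored magnetic energy: U = ½LI².
U = ½(0.232 H)(15.5 A)² = 27.87 J.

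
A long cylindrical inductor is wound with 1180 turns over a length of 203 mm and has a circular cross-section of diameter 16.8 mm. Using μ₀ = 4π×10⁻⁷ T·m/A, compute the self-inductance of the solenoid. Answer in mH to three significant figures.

A = π(d/2)² = π(8.400×10^-3 m)² = 2.217×10^-4 m².
For a long solenoid, L = μ₀N²A/ℓ.
L = (4π×10⁻⁷)(1180)²(2.217×10^-4)/(0.203 m) = 1.911×10^-3 H.

L ≈ 1.91 mH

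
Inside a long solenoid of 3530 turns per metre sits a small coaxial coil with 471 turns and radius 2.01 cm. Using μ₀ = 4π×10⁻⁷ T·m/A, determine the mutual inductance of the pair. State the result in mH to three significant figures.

M ≈ 2.65 mH

The outer solenoid produces a uniform field B₁ = μ₀n₁I₁ across the inner coil,
so the flux linkage is N₂Φ = N₂B₁A₂ = μ₀n₁N₂A₂·I₁, giving M = μ₀n₁N₂A₂.
A₂ = πr² = π(2.010×10^-2 m)² = 1.269×10^-3 m².
M = (4π×10⁻⁷)(3530)(471)(1.269×10^-3) = 2.652×10^-3 H.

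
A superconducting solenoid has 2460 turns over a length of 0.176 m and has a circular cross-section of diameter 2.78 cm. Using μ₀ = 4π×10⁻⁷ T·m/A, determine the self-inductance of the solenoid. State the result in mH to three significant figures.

A = π(d/2)² = π(1.390×10^-2 m)² = 6.070×10^-4 m².
For a long solenoid, L = μ₀N²A/ℓ.
L = (4π×10⁻⁷)(2460)²(6.070×10^-4)/(0.176 m) = 2.623×10^-2 H.

L ≈ 26.2 mH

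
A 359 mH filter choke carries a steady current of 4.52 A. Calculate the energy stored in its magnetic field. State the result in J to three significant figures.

U ≈ 3.67 J

Stored magnetic energy: U = ½LI².
U = ½(0.359 H)(4.52 A)² = 3.667 J.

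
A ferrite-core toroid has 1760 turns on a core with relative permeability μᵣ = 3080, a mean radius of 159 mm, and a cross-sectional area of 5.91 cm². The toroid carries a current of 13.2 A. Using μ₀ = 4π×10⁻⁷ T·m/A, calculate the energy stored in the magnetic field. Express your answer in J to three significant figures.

U ≈ 618 J

L = μ₀μᵣN²A/(2πR) = (4π×10⁻⁷)(3080)(1760)²(5.910×10^-4)/(2π×0.159) = 7.092 H.
U = ½LI² = ½(7.092)(13.2)² = 617.9 J.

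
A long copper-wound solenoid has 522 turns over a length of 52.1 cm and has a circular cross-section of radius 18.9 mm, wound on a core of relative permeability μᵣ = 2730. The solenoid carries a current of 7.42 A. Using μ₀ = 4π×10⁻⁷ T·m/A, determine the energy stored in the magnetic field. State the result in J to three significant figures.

A = πr² = π(1.890×10^-2 m)² = 1.122×10^-3 m².
L = μ₀μᵣN²A/ℓ = (4π×10⁻⁷)(2730)(522)²(1.122×10^-3)/(0.521) = 2.013 H.
U = ½LI² = ½(2.013)(7.42)² = 55.43 J.

U ≈ 55.4 J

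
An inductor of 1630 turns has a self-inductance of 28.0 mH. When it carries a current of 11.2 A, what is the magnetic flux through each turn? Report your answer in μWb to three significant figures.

From L = NΦ_B/I, the flux per turn is Φ_B = LI/N.
Φ_B = (2.800×10^-2 H)(11.2 A)/1630 = 1.924×10^-4 Wb.

Φ_B ≈ 192 μWb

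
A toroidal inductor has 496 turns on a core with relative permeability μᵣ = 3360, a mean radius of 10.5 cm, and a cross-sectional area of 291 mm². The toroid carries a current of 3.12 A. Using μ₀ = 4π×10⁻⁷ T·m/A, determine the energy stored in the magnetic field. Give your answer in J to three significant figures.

U ≈ 2.23 J

L = μ₀μᵣN²A/(2πR) = (4π×10⁻⁷)(3360)(496)²(2.910×10^-4)/(2π×0.105) = 0.4582 H.
U = ½LI² = ½(0.4582)(3.12)² = 2.23 J.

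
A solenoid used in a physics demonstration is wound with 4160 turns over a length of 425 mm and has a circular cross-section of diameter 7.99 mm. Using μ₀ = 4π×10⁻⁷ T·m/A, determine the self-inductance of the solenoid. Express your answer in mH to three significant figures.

L ≈ 2.57 mH

A = π(d/2)² = π(3.995×10^-3 m)² = 5.014×10^-5 m².
For a long solenoid, L = μ₀N²A/ℓ.
L = (4π×10⁻⁷)(4160)²(5.014×10^-5)/(0.425 m) = 2.566×10^-3 H.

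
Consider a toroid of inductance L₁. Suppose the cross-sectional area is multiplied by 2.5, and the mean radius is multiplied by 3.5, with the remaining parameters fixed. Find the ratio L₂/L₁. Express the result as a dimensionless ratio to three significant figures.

L₂/L₁ = 0.714

For a toroid, L ∝ μᵣN²A/R.
L₂/L₁ = (2.5) × (3.5)^-1 = 0.714.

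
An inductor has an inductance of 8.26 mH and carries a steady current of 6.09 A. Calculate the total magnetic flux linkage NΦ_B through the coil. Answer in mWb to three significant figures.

From L = NΦ_B/I, the flux linkage is NΦ_B = LI.
NΦ_B = (8.260×10^-3 H)(6.09 A) = 5.030×10^-2 Wb.

NΦ_B ≈ 50.3 mWb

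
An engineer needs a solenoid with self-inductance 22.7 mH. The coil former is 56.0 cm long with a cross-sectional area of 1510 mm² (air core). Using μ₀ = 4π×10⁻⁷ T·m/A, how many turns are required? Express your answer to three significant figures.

A = 1510 mm² = 1.510×10^-3 m².
From L = μ₀N²A/ℓ, N = √(Lℓ / (μ₀A)).
N = √[(2.270×10^-2)(0.56) / ((4π×10⁻⁷)×1.510×10^-3)] = √(6.699×10^6) ≈ 2588.3.

N ≈ 2590 turns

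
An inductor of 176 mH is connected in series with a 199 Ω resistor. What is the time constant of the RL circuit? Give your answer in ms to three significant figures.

τ = L/R = (0.176 H)/(199 Ω) = 8.844×10^-4 s.

τ ≈ 0.884 ms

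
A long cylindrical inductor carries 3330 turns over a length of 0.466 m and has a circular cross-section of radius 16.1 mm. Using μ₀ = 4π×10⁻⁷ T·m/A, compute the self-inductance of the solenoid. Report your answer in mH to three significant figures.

A = πr² = π(1.610×10^-2 m)² = 8.143×10^-4 m².
For a long solenoid, L = μ₀N²A/ℓ.
L = (4π×10⁻⁷)(3330)²(8.143×10^-4)/(0.466 m) = 2.435×10^-2 H.

L ≈ 24.4 mH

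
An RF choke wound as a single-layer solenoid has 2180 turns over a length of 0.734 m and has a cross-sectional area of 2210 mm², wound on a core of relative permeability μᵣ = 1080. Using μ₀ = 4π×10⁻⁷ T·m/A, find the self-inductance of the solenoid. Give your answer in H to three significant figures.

A = 2210 mm² = 2.210×10^-3 m².
For a long solenoid, L = μ₀μᵣN²A/ℓ.
L = (4π×10⁻⁷)(1080)(2180)²(2.210×10^-3)/(0.734 m) = 19.42 H.

L ≈ 19.4 H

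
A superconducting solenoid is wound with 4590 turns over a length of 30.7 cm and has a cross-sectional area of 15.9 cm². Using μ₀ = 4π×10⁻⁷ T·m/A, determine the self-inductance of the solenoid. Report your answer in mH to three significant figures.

L ≈ 137 mH

A = 15.9 cm² = 1.590×10^-3 m².
For a long solenoid, L = μ₀N²A/ℓ.
L = (4π×10⁻⁷)(4590)²(1.590×10^-3)/(0.307 m) = 0.1371 H.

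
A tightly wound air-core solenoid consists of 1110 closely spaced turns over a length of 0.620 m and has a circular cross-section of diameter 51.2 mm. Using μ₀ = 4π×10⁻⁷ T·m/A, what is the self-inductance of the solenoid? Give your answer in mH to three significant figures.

L ≈ 5.14 mH

A = π(d/2)² = π(2.560×10^-2 m)² = 2.059×10^-3 m².
For a long solenoid, L = μ₀N²A/ℓ.
L = (4π×10⁻⁷)(1110)²(2.059×10^-3)/(0.62 m) = 5.142×10^-3 H.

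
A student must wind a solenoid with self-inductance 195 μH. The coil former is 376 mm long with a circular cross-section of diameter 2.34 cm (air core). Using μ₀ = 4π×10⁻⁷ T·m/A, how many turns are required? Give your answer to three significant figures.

N ≈ 368 turns

A = π(d/2)² = π(1.170×10^-2 m)² = 4.301×10^-4 m².
From L = μ₀N²A/ℓ, N = √(Lℓ / (μ₀A)).
N = √[(1.950×10^-4)(0.376) / ((4π×10⁻⁷)×4.301×10^-4)] = √(1.357×10^5) ≈ 368.3.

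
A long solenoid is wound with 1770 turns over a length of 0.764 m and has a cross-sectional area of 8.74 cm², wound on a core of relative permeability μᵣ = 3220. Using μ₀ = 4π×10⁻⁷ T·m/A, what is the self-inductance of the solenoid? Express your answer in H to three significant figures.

A = 8.74 cm² = 8.740×10^-4 m².
For a long solenoid, L = μ₀μᵣN²A/ℓ.
L = (4π×10⁻⁷)(3220)(1770)²(8.740×10^-4)/(0.764 m) = 14.5 H.

L ≈ 14.5 H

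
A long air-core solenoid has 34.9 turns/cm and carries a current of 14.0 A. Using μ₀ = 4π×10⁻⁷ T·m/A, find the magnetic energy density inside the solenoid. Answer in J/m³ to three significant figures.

u ≈ 1500 J/m³

B = μ₀nI = (4π×10⁻⁷)(3.490×10^3)(14.0) = 6.140×10^-2 T.
u = B²/(2μ₀) = (6.140×10^-2)²/(2×4π×10⁻⁷) = 1.500×10^3 J/m³.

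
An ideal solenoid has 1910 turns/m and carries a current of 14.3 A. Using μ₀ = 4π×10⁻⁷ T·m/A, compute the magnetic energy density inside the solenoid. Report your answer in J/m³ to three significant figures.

u ≈ 469 J/m³

B = μ₀nI = (4π×10⁻⁷)(1.910×10^3)(14.3) = 3.432×10^-2 T.
u = B²/(2μ₀) = (3.432×10^-2)²/(2×4π×10⁻⁷) = 468.7 J/m³.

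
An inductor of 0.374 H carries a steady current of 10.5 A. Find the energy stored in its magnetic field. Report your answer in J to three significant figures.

Stored magnetic energy: U = ½LI².
U = ½(0.374 H)(10.5 A)² = 20.62 J.

U ≈ 20.6 J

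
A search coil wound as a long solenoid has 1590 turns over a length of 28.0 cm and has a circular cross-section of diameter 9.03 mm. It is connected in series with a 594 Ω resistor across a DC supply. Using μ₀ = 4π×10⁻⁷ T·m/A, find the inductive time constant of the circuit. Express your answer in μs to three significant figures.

A = π(d/2)² = π(4.515×10^-3 m)² = 6.404×10^-5 m².
L = μ₀N²A/ℓ = (4π×10⁻⁷)(1590)²(6.404×10^-5)/(0.28) = 7.266×10^-4 H.
τ = L/R = (7.266×10^-4)/(594) = 1.223×10^-6 s.

τ ≈ 1.22 μs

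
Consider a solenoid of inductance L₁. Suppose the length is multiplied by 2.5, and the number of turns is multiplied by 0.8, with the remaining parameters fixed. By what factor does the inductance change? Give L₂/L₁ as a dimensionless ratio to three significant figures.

L₂/L₁ = 0.256

For a solenoid, L ∝ μᵣN²A/ℓ.
L₂/L₁ = (2.5)^-1 × (0.8)^2 = 0.256.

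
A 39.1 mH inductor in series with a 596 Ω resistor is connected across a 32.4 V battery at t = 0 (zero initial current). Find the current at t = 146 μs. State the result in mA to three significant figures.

τ = L/R = 3.910×10^-2/596 = 6.560×10^-5 s; final current I_∞ = ε/R = 32.4/596 = 5.436×10^-2 A.
I(t) = I_∞(1 − e^(−t/τ)) with t/τ = 2.225.
I = (5.436×10^-2)(1 − e^(−2.225)) = 4.849×10^-2 A.

I ≈ 48.5 mA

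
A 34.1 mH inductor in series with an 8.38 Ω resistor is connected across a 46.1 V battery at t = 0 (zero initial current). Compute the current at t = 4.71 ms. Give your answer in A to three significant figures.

τ = L/R = 3.410×10^-2/8.38 = 4.069×10^-3 s; final current I_∞ = ε/R = 46.1/8.38 = 5.501 A.
I(t) = I_∞(1 − e^(−t/τ)) with t/τ = 1.157.
I = (5.501)(1 − e^(−1.157)) = 3.772 A.

I ≈ 3.77 A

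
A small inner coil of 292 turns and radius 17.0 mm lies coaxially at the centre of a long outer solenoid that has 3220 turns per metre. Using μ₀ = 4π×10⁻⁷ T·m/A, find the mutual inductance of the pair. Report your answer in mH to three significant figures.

The outer solenoid produces a uniform field B₁ = μ₀n₁I₁ across the inner coil,
so the flux linkage is N₂Φ = N₂B₁A₂ = μ₀n₁N₂A₂·I₁, giving M = μ₀n₁N₂A₂.
A₂ = πr² = π(1.700×10^-2 m)² = 9.079×10^-4 m².
M = (4π×10⁻⁷)(3220)(292)(9.079×10^-4) = 1.073×10^-3 H.

M ≈ 1.07 mH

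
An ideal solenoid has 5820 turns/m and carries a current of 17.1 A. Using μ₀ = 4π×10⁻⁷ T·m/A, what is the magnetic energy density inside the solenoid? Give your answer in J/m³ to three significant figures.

u ≈ 6220 J/m³

B = μ₀nI = (4π×10⁻⁷)(5.820×10^3)(17.1) = 0.1251 T.
u = B²/(2μ₀) = (0.1251)²/(2×4π×10⁻⁷) = 6.223×10^3 J/m³.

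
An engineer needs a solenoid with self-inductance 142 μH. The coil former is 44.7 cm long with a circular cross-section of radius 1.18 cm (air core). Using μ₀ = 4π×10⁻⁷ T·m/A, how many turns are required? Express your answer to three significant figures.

A = πr² = π(1.180×10^-2 m)² = 4.374×10^-4 m².
From L = μ₀N²A/ℓ, N = √(Lℓ / (μ₀A)).
N = √[(1.420×10^-4)(0.447) / ((4π×10⁻⁷)×4.374×10^-4)] = √(1.1547×10^5) ≈ 339.8.

N ≈ 340 turns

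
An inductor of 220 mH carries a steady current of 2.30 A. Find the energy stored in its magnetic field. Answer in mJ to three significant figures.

U ≈ 582 mJ

Stored magnetic energy: U = ½LI².
U = ½(0.22 H)(2.30 A)² = 0.5819 J.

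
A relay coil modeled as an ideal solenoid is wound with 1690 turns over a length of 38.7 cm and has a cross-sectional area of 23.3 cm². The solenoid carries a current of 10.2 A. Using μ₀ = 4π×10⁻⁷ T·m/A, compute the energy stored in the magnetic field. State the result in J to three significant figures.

U ≈ 1.12 J

A = 23.3 cm² = 2.330×10^-3 m².
L = μ₀N²A/ℓ = (4π×10⁻⁷)(1690)²(2.330×10^-3)/(0.387) = 2.161×10^-2 H.
U = ½LI² = ½(2.161×10^-2)(10.2)² = 1.124 J.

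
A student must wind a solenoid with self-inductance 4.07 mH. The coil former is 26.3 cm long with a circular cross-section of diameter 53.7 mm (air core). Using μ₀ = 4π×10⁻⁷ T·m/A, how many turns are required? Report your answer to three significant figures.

A = π(d/2)² = π(2.685×10^-2 m)² = 2.2648×10^-3 m².
From L = μ₀N²A/ℓ, N = √(Lℓ / (μ₀A)).
N = √[(4.070×10^-3)(0.263) / ((4π×10⁻⁷)×2.2648×10^-3)] = √(3.761×10^5) ≈ 613.3.

N ≈ 613 turns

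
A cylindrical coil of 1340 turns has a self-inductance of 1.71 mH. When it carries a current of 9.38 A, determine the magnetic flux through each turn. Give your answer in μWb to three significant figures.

From L = NΦ_B/I, the flux per turn is Φ_B = LI/N.
Φ_B = (1.710×10^-3 H)(9.38 A)/1340 = 1.197×10^-5 Wb.

Φ_B ≈ 12.0 μWb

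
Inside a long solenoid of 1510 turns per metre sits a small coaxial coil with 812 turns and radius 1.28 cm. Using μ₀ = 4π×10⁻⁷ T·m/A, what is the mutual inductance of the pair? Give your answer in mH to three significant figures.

M ≈ 0.793 mH

The outer solenoid produces a uniform field B₁ = μ₀n₁I₁ across the inner coil,
so the flux linkage is N₂Φ = N₂B₁A₂ = μ₀n₁N₂A₂·I₁, giving M = μ₀n₁N₂A₂.
A₂ = πr² = π(1.280×10^-2 m)² = 5.147×10^-4 m².
M = (4π×10⁻⁷)(1510)(812)(5.147×10^-4) = 7.931×10^-4 H.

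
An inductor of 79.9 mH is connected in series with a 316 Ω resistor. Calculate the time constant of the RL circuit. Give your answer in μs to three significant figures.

τ = L/R = (7.990×10^-2 H)/(316 Ω) = 2.528×10^-4 s.

τ ≈ 253 μs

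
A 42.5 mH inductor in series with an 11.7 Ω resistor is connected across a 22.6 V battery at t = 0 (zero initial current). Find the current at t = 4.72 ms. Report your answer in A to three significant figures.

I ≈ 1.40 A

τ = L/R = 4.250×10^-2/11.7 = 3.632×10^-3 s; final current I_∞ = ε/R = 22.6/11.7 = 1.932 A.
I(t) = I_∞(1 − e^(−t/τ)) with t/τ = 1.299.
I = (1.932)(1 − e^(−1.299)) = 1.4049 A.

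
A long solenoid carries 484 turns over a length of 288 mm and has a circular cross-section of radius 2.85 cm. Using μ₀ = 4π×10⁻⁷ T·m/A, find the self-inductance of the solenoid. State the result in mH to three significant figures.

A = πr² = π(2.850×10^-2 m)² = 2.552×10^-3 m².
For a long solenoid, L = μ₀N²A/ℓ.
L = (4π×10⁻⁷)(484)²(2.552×10^-3)/(0.288 m) = 2.608×10^-3 H.

L ≈ 2.61 mH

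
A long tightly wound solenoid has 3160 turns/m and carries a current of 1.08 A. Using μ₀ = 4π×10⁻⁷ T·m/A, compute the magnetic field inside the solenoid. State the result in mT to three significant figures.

Inside a long solenoid, B = μ₀nI.
B = (4π×10⁻⁷)(3.160×10^3 m⁻¹)(1.08 A) = 4.289×10^-3 T.

B ≈ 4.29 mT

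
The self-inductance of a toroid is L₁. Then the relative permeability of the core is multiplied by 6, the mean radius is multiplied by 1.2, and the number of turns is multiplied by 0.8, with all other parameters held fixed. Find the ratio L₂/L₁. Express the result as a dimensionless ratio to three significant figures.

For a toroid, L ∝ μᵣN²A/R.
L₂/L₁ = (6) × (1.2)^-1 × (0.8)^2 = 3.20.

L₂/L₁ = 3.20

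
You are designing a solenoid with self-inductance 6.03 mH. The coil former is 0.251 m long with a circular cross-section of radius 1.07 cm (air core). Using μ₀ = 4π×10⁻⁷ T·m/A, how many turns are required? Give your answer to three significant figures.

N ≈ 1830 turns

A = πr² = π(1.070×10^-2 m)² = 3.597×10^-4 m².
From L = μ₀N²A/ℓ, N = √(Lℓ / (μ₀A)).
N = √[(6.030×10^-3)(0.251) / ((4π×10⁻⁷)×3.597×10^-4)] = √(3.349×10^6) ≈ 1829.9.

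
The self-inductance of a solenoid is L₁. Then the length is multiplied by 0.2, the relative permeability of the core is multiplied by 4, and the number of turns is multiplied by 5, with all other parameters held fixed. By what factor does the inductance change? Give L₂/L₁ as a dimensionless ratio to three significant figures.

L₂/L₁ = 500

For a solenoid, L ∝ μᵣN²A/ℓ.
L₂/L₁ = (0.2)^-1 × (4) × (5)^2 = 500.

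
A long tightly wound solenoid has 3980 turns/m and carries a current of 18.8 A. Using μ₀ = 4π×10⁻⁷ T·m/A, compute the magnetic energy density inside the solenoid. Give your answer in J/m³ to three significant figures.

B = μ₀nI = (4π×10⁻⁷)(3.980×10^3)(18.8) = 9.403×10^-2 T.
u = B²/(2μ₀) = (9.403×10^-2)²/(2×4π×10⁻⁷) = 3.518×10^3 J/m³.

u ≈ 3520 J/m³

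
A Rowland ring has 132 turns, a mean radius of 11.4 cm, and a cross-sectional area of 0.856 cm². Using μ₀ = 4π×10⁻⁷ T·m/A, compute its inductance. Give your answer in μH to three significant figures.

For a thin toroid, L = μ₀N²A/(2πR).
L = (4π×10⁻⁷)(132)²(8.560×10^-5) / (2π×0.114 m) = 2.617×10^-6 H.

L ≈ 2.62 μH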